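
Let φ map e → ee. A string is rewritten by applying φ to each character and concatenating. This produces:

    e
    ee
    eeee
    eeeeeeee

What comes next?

Apply φ to eeeeeeee symbol by symbol: e→ee, e→ee, e→ee, e→ee, e→ee, e→ee, e→ee, e→ee; joined: ee ee ee ee ee ee ee ee.

eeeeeeeeeeeeeeee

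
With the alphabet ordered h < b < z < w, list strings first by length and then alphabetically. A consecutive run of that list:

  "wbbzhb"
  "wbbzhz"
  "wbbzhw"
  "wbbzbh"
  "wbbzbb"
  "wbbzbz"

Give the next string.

wbbzbw

Treat wbbzbz as a base-4 numeral over the given alphabet and add one, carrying through any trailing w's.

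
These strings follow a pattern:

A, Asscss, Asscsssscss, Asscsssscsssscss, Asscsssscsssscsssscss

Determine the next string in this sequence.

The strings grow by a fixed suffix sscss each time.
One more step from Asscsssscsssscsssscss gives the answer.

Asscsssscsssscsssscsssscss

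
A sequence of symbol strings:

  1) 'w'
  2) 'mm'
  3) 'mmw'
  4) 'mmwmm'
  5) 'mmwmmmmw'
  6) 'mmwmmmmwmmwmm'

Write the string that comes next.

From term 3 onward, concatenate the last term with the second-to-last: mm·w = mmw, mmw·mm = mmwmm, …
Continuing: mmwmmmmwmmwmm · mmwmmmmw gives term 7.

mmwmmmmwmmwmmmmwmmmmw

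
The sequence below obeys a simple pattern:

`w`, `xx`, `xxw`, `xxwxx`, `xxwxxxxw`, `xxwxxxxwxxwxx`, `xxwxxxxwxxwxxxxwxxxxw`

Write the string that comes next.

From term 3 onward, concatenate the last term with the second-to-last: xx·w = xxw, xxw·xx = xxwxx, …
Continuing: xxwxxxxwxxwxxxxwxxxxw · xxwxxxxwxxwxx gives term 8.

xxwxxxxwxxwxxxxwxxxxwxxwxxxxwxxwxx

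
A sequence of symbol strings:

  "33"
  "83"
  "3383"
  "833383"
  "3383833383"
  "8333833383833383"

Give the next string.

33838333838333833383833383

Each term (from the third on) is the two preceding terms concatenated in order: term 3 = 33·83 = 3383.
Continuing: 3383833383 · 8333833383833383 gives term 7.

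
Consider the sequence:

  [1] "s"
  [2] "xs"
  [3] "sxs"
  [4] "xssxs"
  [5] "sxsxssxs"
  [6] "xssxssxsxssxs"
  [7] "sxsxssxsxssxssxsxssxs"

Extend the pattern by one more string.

xssxssxsxssxssxsxssxsxssxssxsxssxs

From term 3 onward, concatenate the second-to-last term with the last: s·xs = sxs, xs·sxs = xssxs, …
So term 8 is xssxssxsxssxs·sxsxssxsxssxssxsxssxs.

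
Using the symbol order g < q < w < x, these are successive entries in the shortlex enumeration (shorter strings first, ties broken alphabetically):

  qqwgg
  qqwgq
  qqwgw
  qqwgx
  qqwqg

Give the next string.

Find the rightmost character of qqwqg below x, bump it to the next letter, and reset everything to its right to g.

qqwqq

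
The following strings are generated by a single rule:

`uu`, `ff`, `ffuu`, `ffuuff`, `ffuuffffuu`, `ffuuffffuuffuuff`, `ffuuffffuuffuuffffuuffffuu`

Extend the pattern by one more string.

From term 3 onward, concatenate the last term with the second-to-last: ff·uu = ffuu, ffuu·ff = ffuuff, …
The next term joins ffuuffffuuffuuffffuuffffuu and ffuuffffuuffuuff.

ffuuffffuuffuuffffuuffffuuffuuffffuuffuuff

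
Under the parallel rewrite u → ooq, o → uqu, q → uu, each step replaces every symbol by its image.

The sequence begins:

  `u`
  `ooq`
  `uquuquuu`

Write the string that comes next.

ooquuooqooquuooqooqooq

Rewriting each symbol of uquuquuu: u→ooq, q→uu, u→ooq, u→ooq, q→uu, u→ooq, u→ooq, u→ooq, which concatenates to ooq uu ooq ooq uu ooq ooq ooq.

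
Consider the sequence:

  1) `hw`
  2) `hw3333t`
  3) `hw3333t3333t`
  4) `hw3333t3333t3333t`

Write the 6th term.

hw3333t3333t3333t3333t3333t

The strings grow by a fixed suffix 3333t each time.
From hw3333t3333t3333t, 2 further steps: hw3333t3333t3333t → hw3333t3333t3333t3333t → (answer).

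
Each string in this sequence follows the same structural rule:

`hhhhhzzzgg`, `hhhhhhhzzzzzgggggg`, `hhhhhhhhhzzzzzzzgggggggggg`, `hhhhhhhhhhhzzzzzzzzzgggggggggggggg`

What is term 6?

Each string has the form h^{2n+3} z^{2n+1} g^{4n-2} (n = 1, 2, …).
Setting n = 6 gives 15, 13, 22 characters in each block.

hhhhhhhhhhhhhhhzzzzzzzzzzzzzgggggggggggggggggggggg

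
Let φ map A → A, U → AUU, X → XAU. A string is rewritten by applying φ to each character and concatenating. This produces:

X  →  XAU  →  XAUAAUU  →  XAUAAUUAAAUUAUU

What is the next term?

Replace each of the 15 characters of XAUAAUUAAAUUAUU in place — XAU A AUU A A AUU AUU A A A AUU AUU A AUU AUU — and concatenate.

XAUAAUUAAAUUAUUAAAAUUAUUAAUUAUU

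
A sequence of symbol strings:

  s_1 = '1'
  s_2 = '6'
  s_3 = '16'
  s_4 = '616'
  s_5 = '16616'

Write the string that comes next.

61616616

Each term (from the third on) is the two preceding terms concatenated in order: term 3 = 1·6 = 16.
The next term joins 616 and 16616.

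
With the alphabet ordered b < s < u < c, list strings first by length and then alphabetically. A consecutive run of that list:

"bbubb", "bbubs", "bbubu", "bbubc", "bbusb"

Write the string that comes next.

bbuss

Find the rightmost character of bbusb below c, bump it to the next letter, and reset everything to its right to b.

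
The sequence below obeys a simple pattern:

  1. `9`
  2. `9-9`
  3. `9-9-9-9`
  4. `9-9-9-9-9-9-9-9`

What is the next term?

9-9-9-9-9-9-9-9-9-9-9-9-9-9-9-9

Each string is two copies of the previous one joined by '-'.
So the next term is two copies of 9-9-9-9-9-9-9-9 with '-' between the halves.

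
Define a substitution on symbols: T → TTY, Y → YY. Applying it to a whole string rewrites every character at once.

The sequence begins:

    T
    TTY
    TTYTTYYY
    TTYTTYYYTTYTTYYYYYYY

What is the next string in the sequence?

φ(TTYTTYYYTTYTTYYYYYYY) expands symbol-by-symbol to TTY TTY YY TTY TTY YY YY YY TTY TTY YY TTY TTY YY YY YY YY YY YY YY; joining the 20 pieces gives the next term.

TTYTTYYYTTYTTYYYYYYYTTYTTYYYTTYTTYYYYYYYYYYYYYYY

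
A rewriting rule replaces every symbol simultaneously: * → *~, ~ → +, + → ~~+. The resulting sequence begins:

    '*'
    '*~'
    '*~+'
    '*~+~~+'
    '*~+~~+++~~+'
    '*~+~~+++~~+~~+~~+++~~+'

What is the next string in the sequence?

*~+~~+++~~+~~+~~+++~~+++~~+++~~+~~+~~+++~~+

Applying the rule to each of the 22 symbols of *~+~~+++~~+~~+~~+++~~+ gives the pieces *~ + ~~+ + + ~~+ ~~+ ~~+ + + ~~+ + + ~~+ + + ~~+ ~~+ ~~+ + + ~~+, which concatenate to the answer.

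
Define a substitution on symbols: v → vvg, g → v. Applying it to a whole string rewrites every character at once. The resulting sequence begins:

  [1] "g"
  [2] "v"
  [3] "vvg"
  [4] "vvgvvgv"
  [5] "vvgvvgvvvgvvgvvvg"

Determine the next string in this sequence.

vvgvvgvvvgvvgvvvgvvgvvgvvvgvvgvvvgvvgvvgv

Applying the rule to each of the 17 symbols of vvgvvgvvvgvvgvvvg gives the pieces vvg vvg v vvg vvg v vvg vvg vvg v vvg vvg v vvg vvg vvg v, which concatenate to the answer.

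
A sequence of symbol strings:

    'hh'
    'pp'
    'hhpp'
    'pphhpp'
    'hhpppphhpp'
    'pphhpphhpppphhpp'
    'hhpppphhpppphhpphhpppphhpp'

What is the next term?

pphhpphhpppphhpphhpppphhpppphhpphhpppphhpp

Each term (from the third on) is the two preceding terms concatenated in order: term 3 = hh·pp = hhpp.
So term 8 is pphhpphhpppphhpp·hhpppphhpppphhpphhpppphhpp.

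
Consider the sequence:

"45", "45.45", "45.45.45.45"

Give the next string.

Each string is two copies of the previous one joined by '.'.
Doubling 45.45.45.45 with '.' between the halves:

45.45.45.45.45.45.45.45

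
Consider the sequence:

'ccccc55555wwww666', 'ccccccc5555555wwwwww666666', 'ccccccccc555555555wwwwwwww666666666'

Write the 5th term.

ccccccccccccc5555555555555wwwwwwwwwwww666666666666666

The n-th term is 2n+3 c's then 2n+3 5's then 2n+2 w's then 3n 6's (n = 1, 2, …).
At n = 5 the blocks have lengths 13, 13, 12, 15.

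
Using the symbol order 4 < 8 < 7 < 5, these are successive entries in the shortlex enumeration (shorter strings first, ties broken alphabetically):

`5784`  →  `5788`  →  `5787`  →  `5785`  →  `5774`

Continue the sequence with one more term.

Find the rightmost character of 5774 below 5, bump it to the next letter, and reset everything to its right to 4.

5778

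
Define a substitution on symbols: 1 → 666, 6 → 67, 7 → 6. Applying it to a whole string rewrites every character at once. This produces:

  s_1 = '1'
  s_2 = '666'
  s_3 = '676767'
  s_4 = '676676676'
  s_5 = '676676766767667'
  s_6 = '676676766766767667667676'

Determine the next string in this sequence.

676676766766767667676676676766767667667

Applying the rule to each of the 24 symbols of 676676766766767667667676 gives the pieces 67 6 67 67 6 67 6 67 67 6 67 67 6 67 6 67 67 6 67 67 6 67 6 67, which concatenate to the answer.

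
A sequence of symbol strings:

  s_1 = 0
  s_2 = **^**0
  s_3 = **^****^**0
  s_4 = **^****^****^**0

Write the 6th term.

**^****^****^****^****^**0

Each term is the previous one with **^** prepended.
From **^****^****^**0, 2 further steps: **^****^****^**0 → **^****^****^****^**0 → (answer).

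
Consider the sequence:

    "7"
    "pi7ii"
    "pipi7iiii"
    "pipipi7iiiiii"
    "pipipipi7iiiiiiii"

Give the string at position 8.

pipipipipipipi7iiiiiiiiiiiiii

Each term wraps the previous one in pi on the left and ii on the right.
From pipipipi7iiiiiiii, 3 further steps: pipipipi7iiiiiiii → pipipipipi7iiiiiiiiii → pipipipipipi7iiiiiiiiiiii → (answer).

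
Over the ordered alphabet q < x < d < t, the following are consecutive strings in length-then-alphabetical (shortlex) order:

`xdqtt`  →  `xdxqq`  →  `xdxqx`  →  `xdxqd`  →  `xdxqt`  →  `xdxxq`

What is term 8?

xdxxd

Advancing 2 positions from xdxxq through xdxxq → xdxxx reaches term 8.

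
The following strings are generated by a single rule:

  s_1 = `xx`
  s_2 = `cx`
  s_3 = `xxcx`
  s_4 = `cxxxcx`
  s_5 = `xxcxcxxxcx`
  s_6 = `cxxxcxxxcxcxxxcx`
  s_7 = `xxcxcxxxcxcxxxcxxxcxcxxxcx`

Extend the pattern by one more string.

cxxxcxxxcxcxxxcxxxcxcxxxcxcxxxcxxxcxcxxxcx

From term 3 onward, concatenate the second-to-last term with the last: xx·cx = xxcx, cx·xxcx = cxxxcx, …
So term 8 is cxxxcxxxcxcxxxcx·xxcxcxxxcxcxxxcxxxcxcxxxcx.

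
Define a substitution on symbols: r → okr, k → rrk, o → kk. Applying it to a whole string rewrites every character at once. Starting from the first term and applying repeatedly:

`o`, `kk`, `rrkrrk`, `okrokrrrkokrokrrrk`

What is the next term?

Applying the rule to each of the 18 symbols of okrokrrrkokrokrrrk gives the pieces kk rrk okr kk rrk okr okr okr rrk kk rrk okr kk rrk okr okr okr rrk, which concatenate to the answer.

kkrrkokrkkrrkokrokrokrrrkkkrrkokrkkrrkokrokrokrrrk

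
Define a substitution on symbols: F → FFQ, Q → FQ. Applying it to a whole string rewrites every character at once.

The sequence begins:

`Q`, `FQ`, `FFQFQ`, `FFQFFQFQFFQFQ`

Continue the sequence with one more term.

Replace each of the 13 characters of FFQFFQFQFFQFQ in place — FFQ FFQ FQ FFQ FFQ FQ FFQ FQ FFQ FFQ FQ FFQ FQ — and concatenate.

FFQFFQFQFFQFFQFQFFQFQFFQFFQFQFFQFQ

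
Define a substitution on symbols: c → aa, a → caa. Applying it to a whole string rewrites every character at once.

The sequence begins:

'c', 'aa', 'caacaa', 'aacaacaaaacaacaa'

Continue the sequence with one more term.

caacaaaacaacaaaacaacaacaacaaaacaacaaaacaacaa

Replace each of the 16 characters of aacaacaaaacaacaa in place — caa caa aa caa caa aa caa caa caa caa aa caa caa aa caa caa — and concatenate.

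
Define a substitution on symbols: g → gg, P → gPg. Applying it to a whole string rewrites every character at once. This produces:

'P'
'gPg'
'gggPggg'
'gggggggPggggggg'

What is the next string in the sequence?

Rewriting the 15 symbols of gggggggPggggggg one by one yields gg gg gg gg gg gg gg gPg gg gg gg gg gg gg gg; concatenated:

gggggggggggggggPggggggggggggggg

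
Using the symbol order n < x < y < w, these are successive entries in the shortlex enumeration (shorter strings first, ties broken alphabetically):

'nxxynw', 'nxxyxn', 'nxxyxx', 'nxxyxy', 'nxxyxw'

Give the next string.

nxxyyn

Find the rightmost character of nxxyxw below w, bump it to the next letter, and reset everything to its right to n.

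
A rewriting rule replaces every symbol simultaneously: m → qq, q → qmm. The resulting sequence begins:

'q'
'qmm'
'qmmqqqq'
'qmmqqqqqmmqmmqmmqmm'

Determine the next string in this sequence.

Rewriting the 19 symbols of qmmqqqqqmmqmmqmmqmm one by one yields qmm qq qq qmm qmm qmm qmm qmm qq qq qmm qq qq qmm qq qq qmm qq qq; concatenated:

qmmqqqqqmmqmmqmmqmmqmmqqqqqmmqqqqqmmqqqqqmmqqqq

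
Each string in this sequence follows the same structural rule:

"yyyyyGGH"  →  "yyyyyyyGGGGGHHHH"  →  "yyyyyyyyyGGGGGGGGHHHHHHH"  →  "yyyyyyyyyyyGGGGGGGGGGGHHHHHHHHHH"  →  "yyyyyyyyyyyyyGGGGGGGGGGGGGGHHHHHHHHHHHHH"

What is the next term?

Term n consists of 2n+3 y's, followed by 3n-1 G's, followed by 3n-2 H's (n = 1, 2, …).
Setting n = 6 gives 15, 17, 16 characters in each block.

yyyyyyyyyyyyyyyGGGGGGGGGGGGGGGGGHHHHHHHHHHHHHHHH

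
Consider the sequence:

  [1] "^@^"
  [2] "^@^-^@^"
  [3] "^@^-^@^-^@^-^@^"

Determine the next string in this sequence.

s(k+1) = s(k)·-·s(k) — each term doubles the last with '-' between the halves.
Doubling ^@^-^@^-^@^-^@^ with '-' between the halves:

^@^-^@^-^@^-^@^-^@^-^@^-^@^-^@^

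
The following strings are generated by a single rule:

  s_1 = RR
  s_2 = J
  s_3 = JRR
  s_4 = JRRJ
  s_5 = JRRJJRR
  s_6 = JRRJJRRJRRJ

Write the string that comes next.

This is a Fibonacci-style word recurrence s(k) = s(k−1)·s(k−2): e.g. J·RR = JRR.
The next term joins JRRJJRRJRRJ and JRRJJRR.

JRRJJRRJRRJJRRJJRR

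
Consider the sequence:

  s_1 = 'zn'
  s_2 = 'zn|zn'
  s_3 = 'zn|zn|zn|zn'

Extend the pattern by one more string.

Every step duplicates the string with '|' between the halves.
Doubling zn|zn|zn|zn with '|' between the halves:

zn|zn|zn|zn|zn|zn|zn|zn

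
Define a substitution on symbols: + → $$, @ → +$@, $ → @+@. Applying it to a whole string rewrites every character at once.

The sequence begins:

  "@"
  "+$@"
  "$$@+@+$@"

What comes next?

@+@@+@+$@$$+$@$$@+@+$@

Rewriting each symbol of $$@+@+$@: $→@+@, $→@+@, @→+$@, +→$$, @→+$@, +→$$, $→@+@, @→+$@, which concatenates to @+@ @+@ +$@ $$ +$@ $$ @+@ +$@.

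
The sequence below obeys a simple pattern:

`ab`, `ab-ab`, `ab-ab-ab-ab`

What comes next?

Every step duplicates the string with '-' between the halves.
One more doubling of ab-ab-ab-ab gives the answer.

ab-ab-ab-ab-ab-ab-ab-ab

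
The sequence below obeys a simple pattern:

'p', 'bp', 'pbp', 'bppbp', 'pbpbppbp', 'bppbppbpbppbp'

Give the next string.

From term 3 onward, concatenate the second-to-last term with the last: p·bp = pbp, bp·pbp = bppbp, …
So term 7 is pbpbppbp·bppbppbpbppbp.

pbpbppbpbppbppbpbppbp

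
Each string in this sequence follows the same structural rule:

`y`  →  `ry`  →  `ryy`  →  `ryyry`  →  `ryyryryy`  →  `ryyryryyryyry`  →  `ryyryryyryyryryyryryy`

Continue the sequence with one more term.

From term 3 onward, concatenate the last term with the second-to-last: ry·y = ryy, ryy·ry = ryyry, …
Continuing: ryyryryyryyryryyryryy · ryyryryyryyry gives term 8.

ryyryryyryyryryyryryyryyryryyryyry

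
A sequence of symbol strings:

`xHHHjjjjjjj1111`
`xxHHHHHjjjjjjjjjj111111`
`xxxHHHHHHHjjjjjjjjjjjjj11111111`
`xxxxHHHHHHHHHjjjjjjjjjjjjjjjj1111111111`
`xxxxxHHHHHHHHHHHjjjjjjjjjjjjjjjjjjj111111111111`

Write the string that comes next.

xxxxxxHHHHHHHHHHHHHjjjjjjjjjjjjjjjjjjjjjj11111111111111

Term n consists of n-1 x's, followed by 2n-1 H's, followed by 3n+1 j's, followed by 2n 1's, where the shown terms are n = 2, 3, 4, 5, 6.
For the next term, n = 7, so the run lengths are 6, 13, 22, 14.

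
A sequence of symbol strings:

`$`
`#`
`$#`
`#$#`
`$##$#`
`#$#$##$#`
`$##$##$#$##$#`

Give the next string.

#$#$##$#$##$##$#$##$#

This is a Fibonacci-style word recurrence s(k) = s(k−2)·s(k−1): e.g. $·# = $#.
The next term joins #$#$##$# and $##$##$#$##$#.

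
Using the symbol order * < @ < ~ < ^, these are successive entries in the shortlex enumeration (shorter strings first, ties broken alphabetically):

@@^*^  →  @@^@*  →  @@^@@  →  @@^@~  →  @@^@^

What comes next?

@@^~*

The successor of @@^@^ increments the rightmost position that isn't already ^ and resets every position after it to *.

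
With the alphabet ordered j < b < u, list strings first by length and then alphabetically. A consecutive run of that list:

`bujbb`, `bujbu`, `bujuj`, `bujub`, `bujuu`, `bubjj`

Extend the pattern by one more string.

bubjb

Find the rightmost character of bubjj below u, bump it to the next letter, and reset everything to its right to j.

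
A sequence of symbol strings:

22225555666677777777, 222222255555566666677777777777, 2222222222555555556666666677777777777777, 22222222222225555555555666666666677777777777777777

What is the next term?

222222222222222255555555555566666666666677777777777777777777

The n-th term is 3n-2 2's then 2n 5's then 2n 6's then 3n+2 7's, where the shown terms are n = 2, 3, 4, 5.
For the next term, n = 6, so the run lengths are 16, 12, 12, 20.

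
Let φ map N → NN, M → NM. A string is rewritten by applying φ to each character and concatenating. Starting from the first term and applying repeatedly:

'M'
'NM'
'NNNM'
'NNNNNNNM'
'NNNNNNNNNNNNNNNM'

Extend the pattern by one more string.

NNNNNNNNNNNNNNNNNNNNNNNNNNNNNNNM

Applying the rule to each of the 16 symbols of NNNNNNNNNNNNNNNM gives the pieces NN NN NN NN NN NN NN NN NN NN NN NN NN NN NN NM, which concatenate to the answer.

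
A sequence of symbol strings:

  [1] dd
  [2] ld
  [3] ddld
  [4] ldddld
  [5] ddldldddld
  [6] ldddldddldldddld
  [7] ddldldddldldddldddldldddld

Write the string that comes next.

Each term (from the third on) is the two preceding terms concatenated in order: term 3 = dd·ld = ddld.
The next term joins ldddldddldldddld and ddldldddldldddldddldldddld.

ldddldddldldddldddldldddldldddldddldldddld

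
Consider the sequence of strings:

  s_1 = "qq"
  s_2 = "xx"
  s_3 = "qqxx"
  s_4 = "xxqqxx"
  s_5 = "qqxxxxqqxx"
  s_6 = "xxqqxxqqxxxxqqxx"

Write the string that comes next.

qqxxxxqqxxxxqqxxqqxxxxqqxx

From term 3 onward, concatenate the second-to-last term with the last: qq·xx = qqxx, xx·qqxx = xxqqxx, …
So term 7 is qqxxxxqqxx·xxqqxxqqxxxxqqxx.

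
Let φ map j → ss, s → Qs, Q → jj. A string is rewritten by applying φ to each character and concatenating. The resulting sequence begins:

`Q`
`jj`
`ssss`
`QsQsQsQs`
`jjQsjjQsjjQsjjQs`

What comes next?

Rewriting the 16 symbols of jjQsjjQsjjQsjjQs one by one yields ss ss jj Qs ss ss jj Qs ss ss jj Qs ss ss jj Qs; concatenated:

ssssjjQsssssjjQsssssjjQsssssjjQs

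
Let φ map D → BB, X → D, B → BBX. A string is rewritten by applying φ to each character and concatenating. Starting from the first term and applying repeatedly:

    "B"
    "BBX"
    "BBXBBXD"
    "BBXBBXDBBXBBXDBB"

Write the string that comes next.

BBXBBXDBBXBBXDBBBBXBBXDBBXBBXDBBBBXBBX

Applying the rule to each of the 16 symbols of BBXBBXDBBXBBXDBB gives the pieces BBX BBX D BBX BBX D BB BBX BBX D BBX BBX D BB BBX BBX, which concatenate to the answer.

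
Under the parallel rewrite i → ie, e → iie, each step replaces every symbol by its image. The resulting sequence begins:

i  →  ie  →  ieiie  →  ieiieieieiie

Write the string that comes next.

Rewriting each symbol of ieiieieieiie: i→ie, e→iie, i→ie, i→ie, e→iie, i→ie, e→iie, i→ie, e→iie, i→ie, i→ie, e→iie, which concatenates to ie iie ie ie iie ie iie ie iie ie ie iie.

ieiieieieiieieiieieiieieieiie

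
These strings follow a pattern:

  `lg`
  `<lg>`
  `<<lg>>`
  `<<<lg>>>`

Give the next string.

Every step adds < to the front and > to the end of the previous string.
Applying this once more to <<<lg>>>:

<<<<lg>>>>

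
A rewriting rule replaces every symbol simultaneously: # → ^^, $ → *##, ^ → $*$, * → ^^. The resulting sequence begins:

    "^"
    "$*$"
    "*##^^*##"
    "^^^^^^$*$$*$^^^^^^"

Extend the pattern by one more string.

Applying the rule to each of the 18 symbols of ^^^^^^$*$$*$^^^^^^ gives the pieces $*$ $*$ $*$ $*$ $*$ $*$ *## ^^ *## *## ^^ *## $*$ $*$ $*$ $*$ $*$ $*$, which concatenate to the answer.

$*$$*$$*$$*$$*$$*$*##^^*##*##^^*##$*$$*$$*$$*$$*$$*$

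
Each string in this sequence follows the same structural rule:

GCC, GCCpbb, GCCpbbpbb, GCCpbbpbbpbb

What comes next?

GCCpbbpbbpbbpbb

The strings grow by a fixed suffix pbb each time.
One more step from GCCpbbpbbpbb gives the answer.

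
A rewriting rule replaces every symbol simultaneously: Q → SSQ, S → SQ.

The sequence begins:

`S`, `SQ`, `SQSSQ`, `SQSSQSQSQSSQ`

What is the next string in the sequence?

Rewriting each symbol of SQSSQSQSQSSQ: S→SQ, Q→SSQ, S→SQ, S→SQ, Q→SSQ, S→SQ, Q→SSQ, S→SQ, Q→SSQ, S→SQ, S→SQ, Q→SSQ, which concatenates to SQ SSQ SQ SQ SSQ SQ SSQ SQ SSQ SQ SQ SSQ.

SQSSQSQSQSSQSQSSQSQSSQSQSQSSQ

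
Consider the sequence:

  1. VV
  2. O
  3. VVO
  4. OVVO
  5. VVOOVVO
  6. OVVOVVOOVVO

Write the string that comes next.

From term 3 onward, concatenate the second-to-last term with the last: VV·O = VVO, O·VVO = OVVO, …
Continuing: VVOOVVO · OVVOVVOOVVO gives term 7.

VVOOVVOOVVOVVOOVVO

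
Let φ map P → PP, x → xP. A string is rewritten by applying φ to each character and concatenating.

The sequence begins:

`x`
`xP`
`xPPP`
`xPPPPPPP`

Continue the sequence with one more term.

Apply φ to xPPPPPPP symbol by symbol: x→xP, P→PP, P→PP, P→PP, P→PP, P→PP, P→PP, P→PP; joined: xP PP PP PP PP PP PP PP.

xPPPPPPPPPPPPPPP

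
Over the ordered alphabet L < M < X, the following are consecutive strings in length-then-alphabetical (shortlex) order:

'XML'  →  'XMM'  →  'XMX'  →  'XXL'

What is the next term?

Treat XXL as a base-3 numeral over the given alphabet and add one, carrying through any trailing X's.

XXM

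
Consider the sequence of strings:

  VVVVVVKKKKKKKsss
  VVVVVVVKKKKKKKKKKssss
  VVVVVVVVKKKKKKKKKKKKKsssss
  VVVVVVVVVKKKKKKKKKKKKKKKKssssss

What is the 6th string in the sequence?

Reading off run lengths: V runs 6, 7, 8, 9; K runs 7, 10, 13, 16; s runs 3, 4, 5, 6 — each is linear in n, where the shown terms are n = 3, 4, 5, 6.
At n = 8 the blocks have lengths 11, 22, 8.

VVVVVVVVVVVKKKKKKKKKKKKKKKKKKKKKKssssssss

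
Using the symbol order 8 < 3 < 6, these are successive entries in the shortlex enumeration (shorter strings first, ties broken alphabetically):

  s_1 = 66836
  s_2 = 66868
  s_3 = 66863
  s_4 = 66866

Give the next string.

66388

Find the rightmost character of 66866 below 6, bump it to the next letter, and reset everything to its right to 8.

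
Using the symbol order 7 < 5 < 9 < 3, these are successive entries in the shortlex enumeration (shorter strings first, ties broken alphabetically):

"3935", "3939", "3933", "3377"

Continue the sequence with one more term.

3375

The successor of 3377 increments the rightmost position that isn't already 3 and resets every position after it to 7.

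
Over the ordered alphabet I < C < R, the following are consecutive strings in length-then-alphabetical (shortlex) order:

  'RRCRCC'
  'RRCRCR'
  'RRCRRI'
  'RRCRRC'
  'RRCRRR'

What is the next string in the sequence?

Find the rightmost character of RRCRRR below R, bump it to the next letter, and reset everything to its right to I.

RRRIII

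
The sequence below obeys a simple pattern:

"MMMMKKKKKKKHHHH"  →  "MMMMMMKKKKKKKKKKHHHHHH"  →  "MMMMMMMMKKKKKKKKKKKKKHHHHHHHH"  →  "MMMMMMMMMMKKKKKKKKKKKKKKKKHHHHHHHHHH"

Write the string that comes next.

Term n consists of 2n M's, followed by 3n+1 K's, followed by 2n H's, where the shown terms are n = 2, 3, 4, 5.
Setting n = 6 gives 12, 19, 12 characters in each block.

MMMMMMMMMMMMKKKKKKKKKKKKKKKKKKKHHHHHHHHHHHH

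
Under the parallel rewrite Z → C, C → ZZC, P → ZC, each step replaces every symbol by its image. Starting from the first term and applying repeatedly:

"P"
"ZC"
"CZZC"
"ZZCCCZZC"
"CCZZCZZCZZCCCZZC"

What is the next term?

Rewriting the 16 symbols of CCZZCZZCZZCCCZZC one by one yields ZZC ZZC C C ZZC C C ZZC C C ZZC ZZC ZZC C C ZZC; concatenated:

ZZCZZCCCZZCCCZZCCCZZCZZCZZCCCZZC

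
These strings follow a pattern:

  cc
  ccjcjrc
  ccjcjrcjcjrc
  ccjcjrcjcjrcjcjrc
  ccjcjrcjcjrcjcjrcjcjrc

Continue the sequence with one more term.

The strings grow by a fixed suffix jcjrc each time.
One more step from ccjcjrcjcjrcjcjrcjcjrc gives the answer.

ccjcjrcjcjrcjcjrcjcjrcjcjrc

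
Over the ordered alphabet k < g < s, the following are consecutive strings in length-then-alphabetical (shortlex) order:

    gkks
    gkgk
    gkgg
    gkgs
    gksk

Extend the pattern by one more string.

gksg

Find the rightmost character of gksk below s, bump it to the next letter, and reset everything to its right to k.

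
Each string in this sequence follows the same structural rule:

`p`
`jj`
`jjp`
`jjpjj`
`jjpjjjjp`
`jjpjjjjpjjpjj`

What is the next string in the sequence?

jjpjjjjpjjpjjjjpjjjjp

This is a Fibonacci-style word recurrence s(k) = s(k−1)·s(k−2): e.g. jj·p = jjp.
The next term joins jjpjjjjpjjpjj and jjpjjjjp.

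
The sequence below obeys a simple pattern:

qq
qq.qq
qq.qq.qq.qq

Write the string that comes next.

Every step duplicates the string with '.' between the halves.
So the next term is two copies of qq.qq.qq.qq with '.' between the halves.

qq.qq.qq.qq.qq.qq.qq.qq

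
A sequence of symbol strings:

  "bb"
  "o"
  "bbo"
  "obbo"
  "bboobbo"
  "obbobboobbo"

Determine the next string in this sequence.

Each term (from the third on) is the two preceding terms concatenated in order: term 3 = bb·o = bbo.
The next term joins bboobbo and obbobboobbo.

bboobboobbobboobbo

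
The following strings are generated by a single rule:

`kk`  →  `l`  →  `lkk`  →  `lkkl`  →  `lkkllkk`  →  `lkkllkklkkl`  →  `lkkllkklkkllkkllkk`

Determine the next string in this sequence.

From term 3 onward, concatenate the last term with the second-to-last: l·kk = lkk, lkk·l = lkkl, …
Continuing: lkkllkklkkllkkllkk · lkkllkklkkl gives term 8.

lkkllkklkkllkkllkklkkllkklkkl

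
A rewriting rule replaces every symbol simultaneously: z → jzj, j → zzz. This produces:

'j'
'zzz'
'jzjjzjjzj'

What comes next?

zzzjzjzzzzzzjzjzzzzzzjzjzzz

Apply φ to jzjjzjjzj symbol by symbol: j→zzz, z→jzj, j→zzz, j→zzz, z→jzj, j→zzz, j→zzz, z→jzj, j→zzz; joined: zzz jzj zzz zzz jzj zzz zzz jzj zzz.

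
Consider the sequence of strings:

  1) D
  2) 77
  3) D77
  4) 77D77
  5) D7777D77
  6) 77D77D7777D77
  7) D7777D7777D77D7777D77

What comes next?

77D77D7777D77D7777D7777D77D7777D77

Each term (from the third on) is the two preceding terms concatenated in order: term 3 = D·77 = D77.
So term 8 is 77D77D7777D77·D7777D7777D77D7777D77.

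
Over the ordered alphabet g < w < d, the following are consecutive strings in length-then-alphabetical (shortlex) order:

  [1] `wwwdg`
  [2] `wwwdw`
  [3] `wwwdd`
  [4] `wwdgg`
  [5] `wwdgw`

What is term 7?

Stepping forward 2 times from wwdgw: wwdgw → wwdgd, then the target.

wwdwg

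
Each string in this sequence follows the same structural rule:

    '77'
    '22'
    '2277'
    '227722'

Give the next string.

2277222277

Each term (from the third on) is the previous term followed by the one before it: term 3 = 22·77 = 2277.
The next term joins 227722 and 2277.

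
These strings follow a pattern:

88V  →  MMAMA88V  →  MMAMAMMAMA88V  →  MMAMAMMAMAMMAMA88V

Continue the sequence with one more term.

The strings grow by a fixed prefix MMAMA each time.
One more step from MMAMAMMAMAMMAMA88V gives the answer.

MMAMAMMAMAMMAMAMMAMA88V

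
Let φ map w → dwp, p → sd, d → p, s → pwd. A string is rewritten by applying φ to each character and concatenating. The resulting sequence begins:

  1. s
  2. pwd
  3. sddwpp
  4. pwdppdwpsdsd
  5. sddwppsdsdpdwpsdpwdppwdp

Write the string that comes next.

Rewriting the 24 symbols of sddwppsdsdpdwpsdpwdppwdp one by one yields pwd p p dwp sd sd pwd p pwd p sd p dwp sd pwd p sd dwp p sd sd dwp p sd; concatenated:

pwdppdwpsdsdpwdppwdpsdpdwpsdpwdpsddwppsdsddwppsd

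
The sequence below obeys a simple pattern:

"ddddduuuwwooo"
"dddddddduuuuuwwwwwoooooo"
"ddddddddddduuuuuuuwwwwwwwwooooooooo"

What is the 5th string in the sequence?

ddddddddddddddddduuuuuuuuuuuwwwwwwwwwwwwwwooooooooooooooo

Term n consists of 3n+2 d's, followed by 2n+1 u's, followed by 3n-1 w's, followed by 3n o's (n = 1, 2, …).
Setting n = 5 gives 17, 11, 14, 15 characters in each block.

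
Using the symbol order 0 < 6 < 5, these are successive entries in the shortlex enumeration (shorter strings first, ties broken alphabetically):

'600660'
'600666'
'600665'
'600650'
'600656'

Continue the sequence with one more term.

Find the rightmost character of 600656 below 5, bump it to the next letter, and reset everything to its right to 0.

600655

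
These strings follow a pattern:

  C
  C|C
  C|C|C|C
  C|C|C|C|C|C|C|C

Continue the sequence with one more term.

C|C|C|C|C|C|C|C|C|C|C|C|C|C|C|C

s(k+1) = s(k)·|·s(k) — each term doubles the last with '|' between the halves.
One more doubling of C|C|C|C|C|C|C|C gives the answer.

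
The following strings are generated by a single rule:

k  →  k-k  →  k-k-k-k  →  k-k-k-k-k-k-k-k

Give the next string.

k-k-k-k-k-k-k-k-k-k-k-k-k-k-k-k

Each string is two copies of the previous one joined by '-'.
So the next term is two copies of k-k-k-k-k-k-k-k with '-' between the halves.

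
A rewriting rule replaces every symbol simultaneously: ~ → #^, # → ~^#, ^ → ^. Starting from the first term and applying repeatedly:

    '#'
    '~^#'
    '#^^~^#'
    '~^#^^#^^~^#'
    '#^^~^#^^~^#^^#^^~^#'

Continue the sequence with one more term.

~^#^^#^^~^#^^#^^~^#^^~^#^^#^^~^#

Replace each of the 19 characters of #^^~^#^^~^#^^#^^~^# in place — ~^# ^ ^ #^ ^ ~^# ^ ^ #^ ^ ~^# ^ ^ ~^# ^ ^ #^ ^ ~^# — and concatenate.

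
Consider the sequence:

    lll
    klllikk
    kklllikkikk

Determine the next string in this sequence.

Every step adds k to the front and ikk to the end of the previous string.
Applying this once more to kklllikkikk:

kkklllikkikkikk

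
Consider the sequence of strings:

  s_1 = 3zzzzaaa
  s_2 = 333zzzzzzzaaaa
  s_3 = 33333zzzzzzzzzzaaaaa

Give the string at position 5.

Reading off run lengths: 3 runs 1, 3, 5; z runs 4, 7, 10; a runs 3, 4, 5 — each is linear in n (n = 1, 2, …).
Setting n = 5 gives 9, 16, 7 characters in each block.

333333333zzzzzzzzzzzzzzzzaaaaaaa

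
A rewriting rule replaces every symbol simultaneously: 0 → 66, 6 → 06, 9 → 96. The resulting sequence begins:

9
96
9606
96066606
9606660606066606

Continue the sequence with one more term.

96066606060666066606660606066606

φ(9606660606066606) expands symbol-by-symbol to 96 06 66 06 06 06 66 06 66 06 66 06 06 06 66 06; joining the 16 pieces gives the next term.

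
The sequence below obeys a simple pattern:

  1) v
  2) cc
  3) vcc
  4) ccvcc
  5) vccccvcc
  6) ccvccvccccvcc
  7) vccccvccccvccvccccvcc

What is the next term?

From term 3 onward, concatenate the second-to-last term with the last: v·cc = vcc, cc·vcc = ccvcc, …
Continuing: ccvccvccccvcc · vccccvccccvccvccccvcc gives term 8.

ccvccvccccvccvccccvccccvccvccccvcc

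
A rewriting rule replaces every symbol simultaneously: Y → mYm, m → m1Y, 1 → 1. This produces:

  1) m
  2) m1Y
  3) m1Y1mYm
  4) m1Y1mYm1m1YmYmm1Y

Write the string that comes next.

Rewriting the 17 symbols of m1Y1mYm1m1YmYmm1Y one by one yields m1Y 1 mYm 1 m1Y mYm m1Y 1 m1Y 1 mYm m1Y mYm m1Y m1Y 1 mYm; concatenated:

m1Y1mYm1m1YmYmm1Y1m1Y1mYmm1YmYmm1Ym1Y1mYm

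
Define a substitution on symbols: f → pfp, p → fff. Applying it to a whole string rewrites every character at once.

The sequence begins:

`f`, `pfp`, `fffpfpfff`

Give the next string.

pfppfppfpfffpfpfffpfppfppfp

Apply φ to fffpfpfff symbol by symbol: f→pfp, f→pfp, f→pfp, p→fff, f→pfp, p→fff, f→pfp, f→pfp, f→pfp; joined: pfp pfp pfp fff pfp fff pfp pfp pfp.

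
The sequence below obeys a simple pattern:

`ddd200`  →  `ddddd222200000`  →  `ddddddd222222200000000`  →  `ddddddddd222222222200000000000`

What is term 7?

The n-th term is 2n+1 d's then 3n-2 2's then 3n-1 0's (n = 1, 2, …).
At n = 7 the blocks have lengths 15, 19, 20.

ddddddddddddddd222222222222222222200000000000000000000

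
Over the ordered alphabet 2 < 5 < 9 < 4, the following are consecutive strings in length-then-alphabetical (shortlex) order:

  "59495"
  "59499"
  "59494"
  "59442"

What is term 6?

59449

Continuing the enumeration 2 steps past 59442: 59442 → 59445 → (answer).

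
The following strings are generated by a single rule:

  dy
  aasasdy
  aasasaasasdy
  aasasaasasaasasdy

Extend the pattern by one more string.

aasasaasasaasasaasasdy

The strings grow by a fixed prefix aasas each time.
So the next term is aasas·aasasaasasaasasdy.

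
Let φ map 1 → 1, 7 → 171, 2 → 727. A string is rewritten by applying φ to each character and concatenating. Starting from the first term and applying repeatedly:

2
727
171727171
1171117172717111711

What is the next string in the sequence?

Applying the rule to each of the 19 symbols of 1171117172717111711 gives the pieces 1 1 171 1 1 1 171 1 171 727 171 1 171 1 1 1 171 1 1, which concatenate to the answer.

111711111711171727171117111117111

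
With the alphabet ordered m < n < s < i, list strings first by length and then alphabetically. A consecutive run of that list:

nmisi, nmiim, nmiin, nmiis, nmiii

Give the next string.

Find the rightmost character of nmiii below i, bump it to the next letter, and reset everything to its right to m.

nnmmm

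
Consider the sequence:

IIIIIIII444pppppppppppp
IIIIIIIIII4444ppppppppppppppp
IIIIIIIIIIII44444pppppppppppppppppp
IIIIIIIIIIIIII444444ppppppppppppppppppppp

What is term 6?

IIIIIIIIIIIIIIIIII44444444ppppppppppppppppppppppppppp

The n-th term is 2n+2 I's then n 4's then 3n+3 p's, where the shown terms are n = 3, 4, 5, 6.
At n = 8 the blocks have lengths 18, 8, 27.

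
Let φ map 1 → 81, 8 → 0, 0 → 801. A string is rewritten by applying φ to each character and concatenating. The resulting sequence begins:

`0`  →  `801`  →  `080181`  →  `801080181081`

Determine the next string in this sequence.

Expanding 801080181081: 8→0, 0→801, 1→81, 0→801, 8→0, 0→801, 1→81, 8→0, 1→81, 0→801, 8→0, 1→81. Concatenated: 0 801 81 801 0 801 81 0 81 801 0 81.

080181801080181081801081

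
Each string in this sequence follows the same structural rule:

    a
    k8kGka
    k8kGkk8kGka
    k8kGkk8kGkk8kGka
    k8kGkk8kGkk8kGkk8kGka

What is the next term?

The strings grow by a fixed prefix k8kGk each time.
Applying this once more to k8kGkk8kGkk8kGkk8kGka:

k8kGkk8kGkk8kGkk8kGkk8kGka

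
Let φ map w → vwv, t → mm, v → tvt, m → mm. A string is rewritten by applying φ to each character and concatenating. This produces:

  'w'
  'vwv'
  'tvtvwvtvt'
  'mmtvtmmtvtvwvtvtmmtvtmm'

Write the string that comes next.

Replace each of the 23 characters of mmtvtmmtvtvwvtvtmmtvtmm in place — mm mm mm tvt mm mm mm mm tvt mm tvt vwv tvt mm tvt mm mm mm mm tvt mm mm mm — and concatenate.

mmmmmmtvtmmmmmmmmtvtmmtvtvwvtvtmmtvtmmmmmmmmtvtmmmmmm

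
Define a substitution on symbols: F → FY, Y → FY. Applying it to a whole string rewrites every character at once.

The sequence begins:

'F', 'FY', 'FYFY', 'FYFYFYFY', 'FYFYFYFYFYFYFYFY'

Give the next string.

Rewriting the 16 symbols of FYFYFYFYFYFYFYFY one by one yields FY FY FY FY FY FY FY FY FY FY FY FY FY FY FY FY; concatenated:

FYFYFYFYFYFYFYFYFYFYFYFYFYFYFYFY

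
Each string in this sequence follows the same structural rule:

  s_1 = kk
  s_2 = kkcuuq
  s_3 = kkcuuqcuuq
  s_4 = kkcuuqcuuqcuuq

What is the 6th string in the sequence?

Every step adds cuuq to the end: s(k+1) = s(k)·cuuq.
From kkcuuqcuuqcuuq, 2 further steps: kkcuuqcuuqcuuq → kkcuuqcuuqcuuqcuuq → (answer).

kkcuuqcuuqcuuqcuuqcuuq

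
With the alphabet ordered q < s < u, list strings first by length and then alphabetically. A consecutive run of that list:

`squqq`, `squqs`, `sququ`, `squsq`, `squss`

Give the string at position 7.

Continuing the enumeration 2 steps past squss: squss → squsu → (answer).

squuq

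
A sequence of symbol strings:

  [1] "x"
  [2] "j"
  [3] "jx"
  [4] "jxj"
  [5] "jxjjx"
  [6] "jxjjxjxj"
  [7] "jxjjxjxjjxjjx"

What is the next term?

This is a Fibonacci-style word recurrence s(k) = s(k−1)·s(k−2): e.g. j·x = jx.
Continuing: jxjjxjxjjxjjx · jxjjxjxj gives term 8.

jxjjxjxjjxjjxjxjjxjxj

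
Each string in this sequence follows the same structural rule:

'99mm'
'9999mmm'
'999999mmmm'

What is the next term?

99999999mmmmm

The n-th term is 2n 9's then n+1 m's (n = 1, 2, …).
At n = 4 the blocks have lengths 8, 5.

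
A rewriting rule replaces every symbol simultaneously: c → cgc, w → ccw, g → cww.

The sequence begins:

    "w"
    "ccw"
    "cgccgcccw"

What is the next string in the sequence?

Apply φ to cgccgcccw symbol by symbol: c→cgc, g→cww, c→cgc, c→cgc, g→cww, c→cgc, c→cgc, c→cgc, w→ccw; joined: cgc cww cgc cgc cww cgc cgc cgc ccw.

cgccwwcgccgccwwcgccgccgcccw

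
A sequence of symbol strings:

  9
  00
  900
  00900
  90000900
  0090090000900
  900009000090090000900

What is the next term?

This is a Fibonacci-style word recurrence s(k) = s(k−2)·s(k−1): e.g. 9·00 = 900.
Continuing: 0090090000900 · 900009000090090000900 gives term 8.

0090090000900900009000090090000900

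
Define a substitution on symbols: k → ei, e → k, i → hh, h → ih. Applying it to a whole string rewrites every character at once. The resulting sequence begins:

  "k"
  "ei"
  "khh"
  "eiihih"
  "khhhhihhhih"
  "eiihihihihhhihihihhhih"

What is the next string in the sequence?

khhhhihhhihhhihhhihihihhhihhhihhhihihihhhih

φ(eiihihihihhhihihihhhih) expands symbol-by-symbol to k hh hh ih hh ih hh ih hh ih ih ih hh ih hh ih hh ih ih ih hh ih; joining the 22 pieces gives the next term.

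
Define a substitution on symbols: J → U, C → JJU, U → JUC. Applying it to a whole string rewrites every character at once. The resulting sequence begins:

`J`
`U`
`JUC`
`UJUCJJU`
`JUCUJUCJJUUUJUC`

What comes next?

UJUCJJUJUCUJUCJJUUUJUCJUCJUCUJUCJJU

φ(JUCUJUCJJUUUJUC) expands symbol-by-symbol to U JUC JJU JUC U JUC JJU U U JUC JUC JUC U JUC JJU; joining the 15 pieces gives the next term.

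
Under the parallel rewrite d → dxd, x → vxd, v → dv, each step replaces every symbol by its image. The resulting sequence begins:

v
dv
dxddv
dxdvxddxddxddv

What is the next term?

Replace each of the 14 characters of dxdvxddxddxddv in place — dxd vxd dxd dv vxd dxd dxd vxd dxd dxd vxd dxd dxd dv — and concatenate.

dxdvxddxddvvxddxddxdvxddxddxdvxddxddxddv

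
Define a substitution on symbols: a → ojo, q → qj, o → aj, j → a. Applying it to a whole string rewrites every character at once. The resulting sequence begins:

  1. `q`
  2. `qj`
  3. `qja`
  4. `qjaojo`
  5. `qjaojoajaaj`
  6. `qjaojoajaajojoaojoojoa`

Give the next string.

φ(qjaojoajaajojoaojoojoa) expands symbol-by-symbol to qj a ojo aj a aj ojo a ojo ojo a aj a aj ojo aj a aj aj a aj ojo; joining the 22 pieces gives the next term.

qjaojoajaajojoaojoojoaajaajojoajaajajaajojo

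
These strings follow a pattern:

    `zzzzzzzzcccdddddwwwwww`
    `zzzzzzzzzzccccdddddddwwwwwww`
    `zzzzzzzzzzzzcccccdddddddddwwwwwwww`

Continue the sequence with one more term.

Reading off run lengths: z runs 8, 10, 12; c runs 3, 4, 5; d runs 5, 7, 9; w runs 6, 7, 8 — each is linear in n, where the shown terms are n = 3, 4, 5.
Setting n = 6 gives 14, 6, 11, 9 characters in each block.

zzzzzzzzzzzzzzccccccdddddddddddwwwwwwwww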